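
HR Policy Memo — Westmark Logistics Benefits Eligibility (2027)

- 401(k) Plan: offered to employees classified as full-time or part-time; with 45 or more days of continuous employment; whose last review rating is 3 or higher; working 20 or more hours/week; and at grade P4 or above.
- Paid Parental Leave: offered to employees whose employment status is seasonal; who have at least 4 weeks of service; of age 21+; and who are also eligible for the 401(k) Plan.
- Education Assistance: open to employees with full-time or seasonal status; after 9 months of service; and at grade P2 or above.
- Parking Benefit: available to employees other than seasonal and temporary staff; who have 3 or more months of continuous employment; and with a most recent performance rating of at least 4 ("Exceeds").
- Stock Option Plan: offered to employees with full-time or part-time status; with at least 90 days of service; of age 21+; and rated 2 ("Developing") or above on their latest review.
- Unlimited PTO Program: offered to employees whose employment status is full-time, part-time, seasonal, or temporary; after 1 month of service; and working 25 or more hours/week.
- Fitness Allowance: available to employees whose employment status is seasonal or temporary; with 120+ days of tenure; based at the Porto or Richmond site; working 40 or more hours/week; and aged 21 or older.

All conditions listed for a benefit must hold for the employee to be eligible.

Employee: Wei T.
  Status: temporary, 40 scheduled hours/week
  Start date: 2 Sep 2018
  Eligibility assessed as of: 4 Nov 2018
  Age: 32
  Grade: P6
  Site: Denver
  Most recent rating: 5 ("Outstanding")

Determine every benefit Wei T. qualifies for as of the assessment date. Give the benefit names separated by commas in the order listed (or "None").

Service from 2 Sep 2018 to 4 Nov 2018: 63 days.
401(k) Plan — status temporary ✗ (requires full-time or part-time) → not eligible.
Paid Parental Leave — status temporary ✗ (requires seasonal) → not eligible.
Education Assistance — status temporary ✗ (requires full-time or seasonal) → not eligible.
Parking Benefit — status temporary ✗ (excluded) → not eligible.
Stock Option Plan — status temporary ✗ (requires full-time or part-time) → not eligible.
Unlimited PTO Program — status temporary ✓; service 63 days ≥ 1 month (≈30 days) ✓; 40 hrs/wk ≥ 25 ✓ → eligible.
Fitness Allowance — status temporary ✓; service 63 days < 120 days ✗ → not eligible.

Unlimited PTO Program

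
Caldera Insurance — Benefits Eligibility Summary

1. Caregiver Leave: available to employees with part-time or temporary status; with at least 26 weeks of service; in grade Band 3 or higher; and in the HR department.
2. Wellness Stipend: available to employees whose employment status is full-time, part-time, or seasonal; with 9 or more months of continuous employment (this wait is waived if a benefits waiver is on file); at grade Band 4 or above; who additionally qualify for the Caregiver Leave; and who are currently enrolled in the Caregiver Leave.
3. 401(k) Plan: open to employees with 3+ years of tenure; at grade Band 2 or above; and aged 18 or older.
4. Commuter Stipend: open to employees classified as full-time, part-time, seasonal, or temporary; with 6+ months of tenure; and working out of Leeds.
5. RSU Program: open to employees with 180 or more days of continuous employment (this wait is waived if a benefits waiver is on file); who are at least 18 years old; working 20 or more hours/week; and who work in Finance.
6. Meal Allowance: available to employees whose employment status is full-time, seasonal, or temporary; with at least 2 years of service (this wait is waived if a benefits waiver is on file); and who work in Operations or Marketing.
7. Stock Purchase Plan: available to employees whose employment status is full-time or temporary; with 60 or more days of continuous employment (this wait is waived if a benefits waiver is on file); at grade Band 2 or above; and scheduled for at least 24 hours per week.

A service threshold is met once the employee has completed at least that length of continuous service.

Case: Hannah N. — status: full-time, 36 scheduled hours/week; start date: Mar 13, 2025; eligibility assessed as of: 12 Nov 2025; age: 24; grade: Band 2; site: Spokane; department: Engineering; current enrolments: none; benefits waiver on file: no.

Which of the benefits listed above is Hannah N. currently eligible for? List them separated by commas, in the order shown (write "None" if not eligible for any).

Service from Mar 13, 2025 to 12 Nov 2025: 244 days.
Caregiver Leave — status full-time ✗ (requires part-time or temporary) → not eligible.
Wellness Stipend — status full-time ✓; no waiver, service 244 days < 9 months (≈270 days) ✗ → not eligible.
401(k) Plan — service 244 days < 3 years (≈1095 days) ✗ → not eligible.
Commuter Stipend — status full-time ✓; service 244 days ≥ 6 months (≈180 days) ✓; site Spokane ✗ (not Leeds) → not eligible.
RSU Program — no waiver, service 244 days ≥ 180 days ✓; age 24 ≥ 18 ✓; 36 hrs/wk ≥ 20 ✓; dept Engineering ✗ → not eligible.
Meal Allowance — status full-time ✓; no waiver, service 244 days < 2 years (≈730 days) ✗ → not eligible.
Stock Purchase Plan — status full-time ✓; no waiver, service 244 days ≥ 60 days ✓; grade Band 2 ≥ Band 2 ✓; 36 hrs/wk ≥ 24 ✓ → eligible.

Stock Purchase Plan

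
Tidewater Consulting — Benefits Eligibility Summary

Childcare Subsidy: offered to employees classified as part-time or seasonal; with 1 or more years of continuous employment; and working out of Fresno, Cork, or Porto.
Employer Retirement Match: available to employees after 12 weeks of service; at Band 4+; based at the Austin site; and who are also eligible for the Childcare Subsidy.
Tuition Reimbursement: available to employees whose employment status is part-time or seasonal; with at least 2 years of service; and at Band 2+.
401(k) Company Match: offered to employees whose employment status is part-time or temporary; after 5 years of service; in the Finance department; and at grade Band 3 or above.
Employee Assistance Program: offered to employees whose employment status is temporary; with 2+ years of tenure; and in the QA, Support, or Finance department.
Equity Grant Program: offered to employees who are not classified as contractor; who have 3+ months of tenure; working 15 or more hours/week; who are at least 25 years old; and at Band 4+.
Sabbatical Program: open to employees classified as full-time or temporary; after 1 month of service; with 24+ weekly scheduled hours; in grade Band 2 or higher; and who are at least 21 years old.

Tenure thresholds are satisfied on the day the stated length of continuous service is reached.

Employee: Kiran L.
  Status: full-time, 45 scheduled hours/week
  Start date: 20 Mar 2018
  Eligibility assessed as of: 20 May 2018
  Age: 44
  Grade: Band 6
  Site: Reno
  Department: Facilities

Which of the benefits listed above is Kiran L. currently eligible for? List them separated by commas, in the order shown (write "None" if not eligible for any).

Sabbatical Program

Service from 20 Mar 2018 to 20 May 2018: 61 days.
Childcare Subsidy — status full-time ✗ (requires part-time or seasonal) → not eligible.
Employer Retirement Match — service 61 days < 12 weeks (≈84 days) ✗ → not eligible.
Tuition Reimbursement — status full-time ✗ (requires part-time or seasonal) → not eligible.
401(k) Company Match — status full-time ✗ (requires part-time or temporary) → not eligible.
Employee Assistance Program — status full-time ✗ (requires temporary) → not eligible.
Equity Grant Program — status full-time ✓ (not excluded); service 61 days < 3 months (≈90 days) ✗ → not eligible.
Sabbatical Program — status full-time ✓; service 61 days ≥ 1 month (≈30 days) ✓; 45 hrs/wk ≥ 24 ✓; grade Band 6 ≥ Band 2 ✓; age 44 ≥ 21 ✓ → eligible.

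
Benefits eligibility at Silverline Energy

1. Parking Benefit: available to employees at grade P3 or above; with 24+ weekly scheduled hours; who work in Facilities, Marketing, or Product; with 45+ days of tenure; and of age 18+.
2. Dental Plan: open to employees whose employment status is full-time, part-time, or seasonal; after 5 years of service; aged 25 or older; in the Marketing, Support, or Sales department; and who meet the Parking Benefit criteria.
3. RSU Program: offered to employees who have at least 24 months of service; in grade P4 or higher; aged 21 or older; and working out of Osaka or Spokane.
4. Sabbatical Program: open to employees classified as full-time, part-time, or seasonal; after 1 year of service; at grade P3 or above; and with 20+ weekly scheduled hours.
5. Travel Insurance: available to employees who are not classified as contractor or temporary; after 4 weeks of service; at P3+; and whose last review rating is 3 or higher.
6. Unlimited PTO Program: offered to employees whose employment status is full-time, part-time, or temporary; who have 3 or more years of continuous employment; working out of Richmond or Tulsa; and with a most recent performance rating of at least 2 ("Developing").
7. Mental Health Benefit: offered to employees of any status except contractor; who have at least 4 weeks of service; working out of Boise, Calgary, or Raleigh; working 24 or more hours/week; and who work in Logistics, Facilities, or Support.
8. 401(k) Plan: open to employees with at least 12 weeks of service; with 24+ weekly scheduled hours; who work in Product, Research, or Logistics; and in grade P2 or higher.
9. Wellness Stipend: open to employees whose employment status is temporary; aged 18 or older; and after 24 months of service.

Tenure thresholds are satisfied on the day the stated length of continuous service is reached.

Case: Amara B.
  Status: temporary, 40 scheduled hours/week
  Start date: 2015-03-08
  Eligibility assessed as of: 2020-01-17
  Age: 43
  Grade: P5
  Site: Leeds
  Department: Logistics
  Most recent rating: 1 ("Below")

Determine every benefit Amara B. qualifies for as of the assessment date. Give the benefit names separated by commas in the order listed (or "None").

Service from 2015-03-08 to 2020-01-17: 1776 days.
Parking Benefit — grade P5 ≥ P3 ✓; 40 hrs/wk ≥ 24 ✓; dept Logistics ✗ → not eligible.
Dental Plan — status temporary ✗ (requires full-time, part-time, or seasonal) → not eligible.
RSU Program — service 1776 days ≥ 24 months (≈720 days) ✓; grade P5 ≥ P4 ✓; age 43 ≥ 21 ✓; site Leeds ✗ (not Osaka or Spokane) → not eligible.
Sabbatical Program — status temporary ✗ (requires full-time, part-time, or seasonal) → not eligible.
Travel Insurance — status temporary ✗ (excluded) → not eligible.
Unlimited PTO Program — status temporary ✓; service 1776 days ≥ 3 years (≈1095 days) ✓; site Leeds ✗ (not Richmond or Tulsa) → not eligible.
Mental Health Benefit — status temporary ✓ (not excluded); service 1776 days ≥ 4 weeks (≈28 days) ✓; site Leeds ✗ (not Boise, Calgary, or Raleigh) → not eligible.
401(k) Plan — service 1776 days ≥ 12 weeks (≈84 days) ✓; 40 hrs/wk ≥ 24 ✓; dept Logistics ✓; grade P5 ≥ P2 ✓ → eligible.
Wellness Stipend — status temporary ✓; age 43 ≥ 18 ✓; service 1776 days ≥ 24 months (≈720 days) ✓ → eligible.

401(k) Plan, Wellness Stipend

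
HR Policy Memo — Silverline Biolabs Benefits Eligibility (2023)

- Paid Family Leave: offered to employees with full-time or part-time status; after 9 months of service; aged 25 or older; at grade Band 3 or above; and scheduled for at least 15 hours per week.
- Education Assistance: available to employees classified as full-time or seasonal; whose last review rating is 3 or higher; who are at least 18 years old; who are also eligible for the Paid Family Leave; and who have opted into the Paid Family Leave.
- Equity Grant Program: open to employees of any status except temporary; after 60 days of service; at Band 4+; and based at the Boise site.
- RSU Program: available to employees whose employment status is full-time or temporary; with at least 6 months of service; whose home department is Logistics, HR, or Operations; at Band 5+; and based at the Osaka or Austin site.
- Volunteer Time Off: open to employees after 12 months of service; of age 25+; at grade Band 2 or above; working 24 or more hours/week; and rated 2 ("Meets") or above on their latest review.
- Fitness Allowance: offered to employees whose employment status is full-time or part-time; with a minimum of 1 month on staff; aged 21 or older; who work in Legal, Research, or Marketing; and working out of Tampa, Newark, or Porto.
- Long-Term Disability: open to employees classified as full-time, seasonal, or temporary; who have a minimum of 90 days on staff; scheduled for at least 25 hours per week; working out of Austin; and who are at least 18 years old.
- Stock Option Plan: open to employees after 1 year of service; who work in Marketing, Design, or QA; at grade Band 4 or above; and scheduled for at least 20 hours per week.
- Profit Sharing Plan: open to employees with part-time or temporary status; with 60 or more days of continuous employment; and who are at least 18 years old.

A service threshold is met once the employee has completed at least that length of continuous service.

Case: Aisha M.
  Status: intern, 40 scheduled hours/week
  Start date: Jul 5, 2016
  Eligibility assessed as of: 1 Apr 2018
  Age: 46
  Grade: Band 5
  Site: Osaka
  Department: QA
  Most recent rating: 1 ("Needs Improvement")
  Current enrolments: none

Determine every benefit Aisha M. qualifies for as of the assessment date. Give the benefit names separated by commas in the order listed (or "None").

Service from Jul 5, 2016 to 1 Apr 2018: 635 days.
Paid Family Leave — status intern ✗ (requires full-time or part-time) → not eligible.
Education Assistance — status intern ✗ (requires full-time or seasonal) → not eligible.
Equity Grant Program — status intern ✓ (not excluded); service 635 days ≥ 60 days ✓; grade Band 5 ≥ Band 4 ✓; site Osaka ✗ (not Boise) → not eligible.
RSU Program — status intern ✗ (requires full-time or temporary) → not eligible.
Volunteer Time Off — service 635 days ≥ 12 months (≈360 days) ✓; age 46 ≥ 25 ✓; grade Band 5 ≥ Band 2 ✓; 40 hrs/wk ≥ 24 ✓; rating 1 < 2 ✗ → not eligible.
Fitness Allowance — status intern ✗ (requires full-time or part-time) → not eligible.
Long-Term Disability — status intern ✗ (requires full-time, seasonal, or temporary) → not eligible.
Stock Option Plan — service 635 days ≥ 1 year (≈365 days) ✓; dept QA ✓; grade Band 5 ≥ Band 4 ✓; 40 hrs/wk ≥ 20 ✓ → eligible.
Profit Sharing Plan — status intern ✗ (requires part-time or temporary) → not eligible.

Stock Option Plan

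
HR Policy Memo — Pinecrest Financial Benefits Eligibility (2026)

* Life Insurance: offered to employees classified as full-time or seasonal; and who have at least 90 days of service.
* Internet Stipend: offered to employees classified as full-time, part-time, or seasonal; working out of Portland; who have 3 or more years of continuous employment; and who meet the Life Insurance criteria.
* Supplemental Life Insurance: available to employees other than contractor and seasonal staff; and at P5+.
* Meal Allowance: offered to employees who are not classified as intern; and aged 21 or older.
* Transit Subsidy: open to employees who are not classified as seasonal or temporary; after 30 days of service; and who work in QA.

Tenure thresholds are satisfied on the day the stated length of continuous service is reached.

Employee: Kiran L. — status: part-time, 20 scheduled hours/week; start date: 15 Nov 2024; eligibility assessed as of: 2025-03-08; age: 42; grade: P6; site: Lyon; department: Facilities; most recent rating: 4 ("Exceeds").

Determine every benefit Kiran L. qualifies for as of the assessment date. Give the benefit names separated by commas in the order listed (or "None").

Supplemental Life Insurance, Meal Allowance

Service from 15 Nov 2024 to 2025-03-08: 113 days.
Life Insurance — status part-time ✗ (requires full-time or seasonal) → not eligible.
Internet Stipend — status part-time ✓; site Lyon ✗ (not Portland) → not eligible.
Supplemental Life Insurance — status part-time ✓ (not excluded); grade P6 ≥ P5 ✓ → eligible.
Meal Allowance — status part-time ✓ (not excluded); age 42 ≥ 21 ✓ → eligible.
Transit Subsidy — status part-time ✓ (not excluded); service 113 days ≥ 30 days ✓; dept Facilities ✗ → not eligible.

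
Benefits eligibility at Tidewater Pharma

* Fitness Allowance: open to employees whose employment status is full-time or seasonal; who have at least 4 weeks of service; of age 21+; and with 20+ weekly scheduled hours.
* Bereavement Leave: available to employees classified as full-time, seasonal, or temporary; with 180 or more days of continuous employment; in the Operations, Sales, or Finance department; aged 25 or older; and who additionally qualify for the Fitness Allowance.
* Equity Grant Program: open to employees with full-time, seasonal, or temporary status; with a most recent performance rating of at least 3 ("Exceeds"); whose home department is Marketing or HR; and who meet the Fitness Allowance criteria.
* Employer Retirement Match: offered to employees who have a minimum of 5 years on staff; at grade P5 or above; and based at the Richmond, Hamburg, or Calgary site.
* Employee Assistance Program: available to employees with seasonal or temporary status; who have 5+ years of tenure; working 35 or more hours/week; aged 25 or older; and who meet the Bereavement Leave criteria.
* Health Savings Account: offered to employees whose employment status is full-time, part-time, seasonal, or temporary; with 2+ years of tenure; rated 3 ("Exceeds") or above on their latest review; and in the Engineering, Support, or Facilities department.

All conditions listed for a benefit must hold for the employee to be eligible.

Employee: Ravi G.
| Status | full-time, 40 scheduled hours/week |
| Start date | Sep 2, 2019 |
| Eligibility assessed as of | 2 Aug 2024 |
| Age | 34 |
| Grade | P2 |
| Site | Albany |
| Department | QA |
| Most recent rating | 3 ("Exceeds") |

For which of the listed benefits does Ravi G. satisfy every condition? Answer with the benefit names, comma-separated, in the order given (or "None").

Fitness Allowance

Service from Sep 2, 2019 to 2 Aug 2024: 1796 days.
Fitness Allowance — status full-time ✓; service 1796 days ≥ 4 weeks (≈28 days) ✓; age 34 ≥ 21 ✓; 40 hrs/wk ≥ 20 ✓ → eligible.
Bereavement Leave — status full-time ✓; service 1796 days ≥ 180 days ✓; dept QA ✗ → not eligible.
Equity Grant Program — status full-time ✓; rating 3 ≥ 3 ✓; dept QA ✗ → not eligible.
Employer Retirement Match — service 1796 days < 5 years (≈1825 days) ✗ → not eligible.
Employee Assistance Program — status full-time ✗ (requires seasonal or temporary) → not eligible.
Health Savings Account — status full-time ✓; service 1796 days ≥ 2 years (≈730 days) ✓; rating 3 ≥ 3 ✓; dept QA ✗ → not eligible.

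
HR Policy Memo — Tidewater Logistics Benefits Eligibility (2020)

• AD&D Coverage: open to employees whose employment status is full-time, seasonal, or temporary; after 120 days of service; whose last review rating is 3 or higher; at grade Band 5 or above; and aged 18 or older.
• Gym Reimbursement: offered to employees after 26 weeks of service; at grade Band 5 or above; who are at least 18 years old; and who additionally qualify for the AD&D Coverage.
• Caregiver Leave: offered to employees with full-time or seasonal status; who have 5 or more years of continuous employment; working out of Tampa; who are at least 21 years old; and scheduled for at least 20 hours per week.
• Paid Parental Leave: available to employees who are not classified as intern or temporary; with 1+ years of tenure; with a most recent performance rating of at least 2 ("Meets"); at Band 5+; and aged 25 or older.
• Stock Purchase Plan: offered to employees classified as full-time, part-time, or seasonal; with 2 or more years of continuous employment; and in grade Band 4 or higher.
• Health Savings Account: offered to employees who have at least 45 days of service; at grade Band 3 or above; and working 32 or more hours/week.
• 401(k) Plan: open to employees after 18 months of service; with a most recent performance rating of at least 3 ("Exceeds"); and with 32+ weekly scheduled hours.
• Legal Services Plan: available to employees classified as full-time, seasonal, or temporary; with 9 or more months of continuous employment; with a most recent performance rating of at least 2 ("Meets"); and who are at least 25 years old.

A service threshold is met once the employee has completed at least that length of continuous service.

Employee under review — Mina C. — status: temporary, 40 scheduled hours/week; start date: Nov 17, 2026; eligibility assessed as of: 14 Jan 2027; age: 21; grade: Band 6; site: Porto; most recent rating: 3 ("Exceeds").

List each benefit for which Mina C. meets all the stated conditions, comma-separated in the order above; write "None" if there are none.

Health Savings Account

Service from Nov 17, 2026 to 14 Jan 2027: 58 days.
AD&D Coverage — status temporary ✓; service 58 days < 120 days ✗ → not eligible.
Gym Reimbursement — service 58 days < 26 weeks (≈182 days) ✗ → not eligible.
Caregiver Leave — status temporary ✗ (requires full-time or seasonal) → not eligible.
Paid Parental Leave — status temporary ✗ (excluded) → not eligible.
Stock Purchase Plan — status temporary ✗ (requires full-time, part-time, or seasonal) → not eligible.
Health Savings Account — service 58 days ≥ 45 days ✓; grade Band 6 ≥ Band 3 ✓; 40 hrs/wk ≥ 32 ✓ → eligible.
401(k) Plan — service 58 days < 18 months (≈540 days) ✗ → not eligible.
Legal Services Plan — status temporary ✓; service 58 days < 9 months (≈270 days) ✗ → not eligible.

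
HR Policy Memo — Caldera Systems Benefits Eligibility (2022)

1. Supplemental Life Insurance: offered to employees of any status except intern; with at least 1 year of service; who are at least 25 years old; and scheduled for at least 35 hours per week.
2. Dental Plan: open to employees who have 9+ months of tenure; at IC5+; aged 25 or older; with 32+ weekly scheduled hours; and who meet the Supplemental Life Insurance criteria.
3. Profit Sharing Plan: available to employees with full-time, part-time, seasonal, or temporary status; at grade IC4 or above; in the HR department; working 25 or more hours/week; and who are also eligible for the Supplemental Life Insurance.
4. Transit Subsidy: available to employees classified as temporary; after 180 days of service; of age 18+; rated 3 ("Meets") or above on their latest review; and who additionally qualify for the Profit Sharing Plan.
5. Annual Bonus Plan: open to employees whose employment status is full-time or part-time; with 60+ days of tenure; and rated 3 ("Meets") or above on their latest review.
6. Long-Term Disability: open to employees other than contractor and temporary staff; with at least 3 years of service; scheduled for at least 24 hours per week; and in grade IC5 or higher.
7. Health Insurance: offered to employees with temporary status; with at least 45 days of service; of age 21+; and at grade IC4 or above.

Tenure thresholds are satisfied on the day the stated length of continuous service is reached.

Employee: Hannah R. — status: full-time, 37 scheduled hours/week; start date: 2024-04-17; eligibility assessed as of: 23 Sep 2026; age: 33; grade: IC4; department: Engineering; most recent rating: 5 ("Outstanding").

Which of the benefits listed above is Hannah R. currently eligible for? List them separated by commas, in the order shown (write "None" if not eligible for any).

Supplemental Life Insurance, Annual Bonus Plan

Service from 2024-04-17 to 23 Sep 2026: 889 days.
Supplemental Life Insurance — status full-time ✓ (not excluded); service 889 days ≥ 1 year (≈365 days) ✓; age 33 ≥ 25 ✓; 37 hrs/wk ≥ 35 ✓ → eligible.
Dental Plan — service 889 days ≥ 9 months (≈270 days) ✓; grade IC4 < IC5 ✗ → not eligible.
Profit Sharing Plan — status full-time ✓; grade IC4 ≥ IC4 ✓; dept Engineering ✗ → not eligible.
Transit Subsidy — status full-time ✗ (requires temporary) → not eligible.
Annual Bonus Plan — status full-time ✓; service 889 days ≥ 60 days ✓; rating 5 ≥ 3 ✓ → eligible.
Long-Term Disability — status full-time ✓ (not excluded); service 889 days < 3 years (≈1095 days) ✗ → not eligible.
Health Insurance — status full-time ✗ (requires temporary) → not eligible.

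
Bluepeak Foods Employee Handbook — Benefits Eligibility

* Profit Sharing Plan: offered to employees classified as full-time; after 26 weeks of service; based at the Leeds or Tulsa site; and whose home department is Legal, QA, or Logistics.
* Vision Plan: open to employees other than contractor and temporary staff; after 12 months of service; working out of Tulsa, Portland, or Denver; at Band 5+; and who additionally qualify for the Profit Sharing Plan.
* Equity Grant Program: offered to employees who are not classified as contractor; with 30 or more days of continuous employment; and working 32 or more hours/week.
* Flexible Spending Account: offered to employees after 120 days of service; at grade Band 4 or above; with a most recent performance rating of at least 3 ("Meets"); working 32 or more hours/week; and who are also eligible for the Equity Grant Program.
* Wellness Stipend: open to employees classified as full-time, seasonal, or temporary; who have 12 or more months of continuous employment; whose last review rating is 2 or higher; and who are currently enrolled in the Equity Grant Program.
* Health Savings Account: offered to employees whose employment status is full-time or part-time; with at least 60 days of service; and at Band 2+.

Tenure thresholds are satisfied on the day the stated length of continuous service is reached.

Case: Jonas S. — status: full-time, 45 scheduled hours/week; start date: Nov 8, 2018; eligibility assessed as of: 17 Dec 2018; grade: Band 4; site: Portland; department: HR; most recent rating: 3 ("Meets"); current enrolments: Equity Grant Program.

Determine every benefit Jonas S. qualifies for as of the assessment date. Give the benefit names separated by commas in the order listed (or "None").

Equity Grant Program

Service from Nov 8, 2018 to 17 Dec 2018: 39 days.
Profit Sharing Plan — status full-time ✓; service 39 days < 26 weeks (≈182 days) ✗ → not eligible.
Vision Plan — status full-time ✓ (not excluded); service 39 days < 12 months (≈360 days) ✗ → not eligible.
Equity Grant Program — status full-time ✓ (not excluded); service 39 days ≥ 30 days ✓; 45 hrs/wk ≥ 32 ✓ → eligible.
Flexible Spending Account — service 39 days < 120 days ✗ → not eligible.
Wellness Stipend — status full-time ✓; service 39 days < 12 months (≈360 days) ✗ → not eligible.
Health Savings Account — status full-time ✓; service 39 days < 60 days ✗ → not eligible.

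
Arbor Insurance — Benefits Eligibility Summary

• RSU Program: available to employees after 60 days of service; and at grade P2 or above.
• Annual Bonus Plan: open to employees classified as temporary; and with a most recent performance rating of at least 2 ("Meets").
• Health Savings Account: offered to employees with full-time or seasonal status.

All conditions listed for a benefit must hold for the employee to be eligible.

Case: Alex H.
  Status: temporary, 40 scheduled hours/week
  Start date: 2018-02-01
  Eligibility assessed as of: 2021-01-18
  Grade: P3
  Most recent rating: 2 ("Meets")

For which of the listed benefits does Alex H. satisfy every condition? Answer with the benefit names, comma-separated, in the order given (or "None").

RSU Program, Annual Bonus Plan

Service from 2018-02-01 to 2021-01-18: 1082 days.
RSU Program — service 1082 days ≥ 60 days ✓; grade P3 ≥ P2 ✓ → eligible.
Annual Bonus Plan — status temporary ✓; rating 2 ≥ 2 ✓ → eligible.
Health Savings Account — status temporary ✗ (requires full-time or seasonal) → not eligible.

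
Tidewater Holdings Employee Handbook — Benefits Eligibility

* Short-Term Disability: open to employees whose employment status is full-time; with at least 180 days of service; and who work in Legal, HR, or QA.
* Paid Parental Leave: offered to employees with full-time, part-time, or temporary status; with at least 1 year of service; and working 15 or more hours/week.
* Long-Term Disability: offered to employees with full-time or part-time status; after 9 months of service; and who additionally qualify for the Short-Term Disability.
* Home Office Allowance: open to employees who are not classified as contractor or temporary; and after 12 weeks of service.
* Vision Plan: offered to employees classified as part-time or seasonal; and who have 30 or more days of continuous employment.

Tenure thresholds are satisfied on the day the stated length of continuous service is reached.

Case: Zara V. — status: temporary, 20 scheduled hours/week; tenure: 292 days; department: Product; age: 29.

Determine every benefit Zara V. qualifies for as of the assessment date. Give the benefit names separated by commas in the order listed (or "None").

Short-Term Disability — status temporary ✗ (requires full-time) → not eligible.
Paid Parental Leave — status temporary ✓; service 292 days < 1 year (≈365 days) ✗ → not eligible.
Long-Term Disability — status temporary ✗ (requires full-time or part-time) → not eligible.
Home Office Allowance — status temporary ✗ (excluded) → not eligible.
Vision Plan — status temporary ✗ (requires part-time or seasonal) → not eligible.

None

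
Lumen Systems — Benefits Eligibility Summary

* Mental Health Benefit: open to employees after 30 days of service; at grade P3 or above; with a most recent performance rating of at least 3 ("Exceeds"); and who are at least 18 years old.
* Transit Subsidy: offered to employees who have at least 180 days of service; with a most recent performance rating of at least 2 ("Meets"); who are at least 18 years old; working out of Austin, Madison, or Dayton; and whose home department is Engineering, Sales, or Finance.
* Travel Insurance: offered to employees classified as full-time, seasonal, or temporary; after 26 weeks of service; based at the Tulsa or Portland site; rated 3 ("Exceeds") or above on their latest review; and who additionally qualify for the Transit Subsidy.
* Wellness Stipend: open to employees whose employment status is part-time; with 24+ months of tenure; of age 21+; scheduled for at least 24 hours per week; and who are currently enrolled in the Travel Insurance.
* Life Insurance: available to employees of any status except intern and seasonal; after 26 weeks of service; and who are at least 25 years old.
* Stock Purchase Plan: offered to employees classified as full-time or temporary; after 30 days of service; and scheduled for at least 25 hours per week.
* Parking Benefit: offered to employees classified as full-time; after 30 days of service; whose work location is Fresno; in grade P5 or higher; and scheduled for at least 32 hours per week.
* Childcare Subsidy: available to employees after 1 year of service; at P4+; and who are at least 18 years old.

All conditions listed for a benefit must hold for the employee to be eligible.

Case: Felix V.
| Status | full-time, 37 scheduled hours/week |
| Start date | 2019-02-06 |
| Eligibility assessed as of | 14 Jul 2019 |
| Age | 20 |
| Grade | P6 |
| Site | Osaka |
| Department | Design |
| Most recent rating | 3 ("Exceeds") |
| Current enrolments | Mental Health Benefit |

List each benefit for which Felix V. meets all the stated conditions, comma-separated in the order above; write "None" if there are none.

Mental Health Benefit, Stock Purchase Plan

Service from 2019-02-06 to 14 Jul 2019: 158 days.
Mental Health Benefit — service 158 days ≥ 30 days ✓; grade P6 ≥ P3 ✓; rating 3 ≥ 3 ✓; age 20 ≥ 18 ✓ → eligible.
Transit Subsidy — service 158 days < 180 days ✗ → not eligible.
Travel Insurance — status full-time ✓; service 158 days < 26 weeks (≈182 days) ✗ → not eligible.
Wellness Stipend — status full-time ✗ (requires part-time) → not eligible.
Life Insurance — status full-time ✓ (not excluded); service 158 days < 26 weeks (≈182 days) ✗ → not eligible.
Stock Purchase Plan — status full-time ✓; service 158 days ≥ 30 days ✓; 37 hrs/wk ≥ 25 ✓ → eligible.
Parking Benefit — status full-time ✓; service 158 days ≥ 30 days ✓; site Osaka ✗ (not Fresno) → not eligible.
Childcare Subsidy — service 158 days < 1 year (≈365 days) ✗ → not eligible.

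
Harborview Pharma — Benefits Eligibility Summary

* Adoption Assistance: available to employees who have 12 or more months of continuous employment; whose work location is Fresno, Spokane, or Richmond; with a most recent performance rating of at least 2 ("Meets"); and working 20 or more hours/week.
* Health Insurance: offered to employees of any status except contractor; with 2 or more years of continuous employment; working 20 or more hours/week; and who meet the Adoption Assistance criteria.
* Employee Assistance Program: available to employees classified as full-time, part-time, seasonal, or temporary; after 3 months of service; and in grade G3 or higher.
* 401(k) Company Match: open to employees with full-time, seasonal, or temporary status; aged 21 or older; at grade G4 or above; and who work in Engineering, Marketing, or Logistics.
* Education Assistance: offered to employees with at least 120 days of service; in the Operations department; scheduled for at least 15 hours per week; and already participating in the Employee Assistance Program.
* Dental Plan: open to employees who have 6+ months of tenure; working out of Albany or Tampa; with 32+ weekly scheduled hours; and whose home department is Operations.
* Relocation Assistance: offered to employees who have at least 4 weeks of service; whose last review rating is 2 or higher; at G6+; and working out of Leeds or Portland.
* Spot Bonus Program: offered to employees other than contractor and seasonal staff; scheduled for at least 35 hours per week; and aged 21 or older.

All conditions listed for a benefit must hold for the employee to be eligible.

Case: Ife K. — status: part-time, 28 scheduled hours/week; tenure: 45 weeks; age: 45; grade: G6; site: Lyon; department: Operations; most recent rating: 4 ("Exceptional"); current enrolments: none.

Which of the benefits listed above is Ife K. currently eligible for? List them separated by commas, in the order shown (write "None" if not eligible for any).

Employee Assistance Program

Adoption Assistance — service 45 weeks < 12 months (≈360 days) ✗ → not eligible.
Health Insurance — status part-time ✓ (not excluded); service 45 weeks < 2 years (≈730 days) ✗ → not eligible.
Employee Assistance Program — status part-time ✓; service 45 weeks ≥ 3 months (≈90 days) ✓; grade G6 ≥ G3 ✓ → eligible.
401(k) Company Match — status part-time ✗ (requires full-time, seasonal, or temporary) → not eligible.
Education Assistance — service 45 weeks ≥ 120 days ✓; dept Operations ✓; 28 hrs/wk ≥ 15 ✓; not enrolled in Employee Assistance Program ✗ → not eligible.
Dental Plan — service 45 weeks ≥ 6 months (≈180 days) ✓; site Lyon ✗ (not Albany or Tampa) → not eligible.
Relocation Assistance — service 45 weeks ≥ 4 weeks ✓; rating 4 ≥ 2 ✓; grade G6 ≥ G6 ✓; site Lyon ✗ (not Leeds or Portland) → not eligible.
Spot Bonus Program — status part-time ✓ (not excluded); 28 hrs/wk < 35 ✗ → not eligible.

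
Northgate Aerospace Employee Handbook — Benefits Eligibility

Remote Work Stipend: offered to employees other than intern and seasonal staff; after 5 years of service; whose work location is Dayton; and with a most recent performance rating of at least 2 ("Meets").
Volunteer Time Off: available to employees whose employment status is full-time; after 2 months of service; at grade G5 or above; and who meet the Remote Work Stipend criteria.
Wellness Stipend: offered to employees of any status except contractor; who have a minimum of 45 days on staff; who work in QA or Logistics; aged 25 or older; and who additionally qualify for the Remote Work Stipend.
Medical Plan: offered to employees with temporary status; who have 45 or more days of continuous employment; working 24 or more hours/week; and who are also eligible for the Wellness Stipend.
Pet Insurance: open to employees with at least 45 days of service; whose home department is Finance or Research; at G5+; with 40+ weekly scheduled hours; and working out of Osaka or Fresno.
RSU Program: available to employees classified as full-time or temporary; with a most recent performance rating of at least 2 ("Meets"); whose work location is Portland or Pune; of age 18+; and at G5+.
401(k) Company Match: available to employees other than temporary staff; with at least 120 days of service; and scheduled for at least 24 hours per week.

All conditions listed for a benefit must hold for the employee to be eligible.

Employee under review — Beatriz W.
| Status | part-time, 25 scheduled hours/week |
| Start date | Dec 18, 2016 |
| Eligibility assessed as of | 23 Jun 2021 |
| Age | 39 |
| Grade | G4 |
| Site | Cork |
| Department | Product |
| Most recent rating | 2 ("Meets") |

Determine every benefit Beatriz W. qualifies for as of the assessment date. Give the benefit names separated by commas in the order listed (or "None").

401(k) Company Match

Service from Dec 18, 2016 to 23 Jun 2021: 1648 days.
Remote Work Stipend — status part-time ✓ (not excluded); service 1648 days < 5 years (≈1825 days) ✗ → not eligible.
Volunteer Time Off — status part-time ✗ (requires full-time) → not eligible.
Wellness Stipend — status part-time ✓ (not excluded); service 1648 days ≥ 45 days ✓; dept Product ✗ → not eligible.
Medical Plan — status part-time ✗ (requires temporary) → not eligible.
Pet Insurance — service 1648 days ≥ 45 days ✓; dept Product ✗ → not eligible.
RSU Program — status part-time ✗ (requires full-time or temporary) → not eligible.
401(k) Company Match — status part-time ✓ (not excluded); service 1648 days ≥ 120 days ✓; 25 hrs/wk ≥ 24 ✓ → eligible.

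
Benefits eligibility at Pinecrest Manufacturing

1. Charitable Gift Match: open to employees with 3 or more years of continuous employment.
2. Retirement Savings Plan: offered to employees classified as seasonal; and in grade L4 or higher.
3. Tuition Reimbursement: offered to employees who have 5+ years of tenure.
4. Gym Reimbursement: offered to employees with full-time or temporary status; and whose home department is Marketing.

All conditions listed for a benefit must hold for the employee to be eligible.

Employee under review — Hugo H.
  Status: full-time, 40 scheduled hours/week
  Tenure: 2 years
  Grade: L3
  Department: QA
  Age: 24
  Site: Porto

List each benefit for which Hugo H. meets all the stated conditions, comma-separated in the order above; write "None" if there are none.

None

Charitable Gift Match — service 2 years < 3 years ✗ → not eligible.
Retirement Savings Plan — status full-time ✗ (requires seasonal) → not eligible.
Tuition Reimbursement — service 2 years < 5 years ✗ → not eligible.
Gym Reimbursement — status full-time ✓; dept QA ✗ → not eligible.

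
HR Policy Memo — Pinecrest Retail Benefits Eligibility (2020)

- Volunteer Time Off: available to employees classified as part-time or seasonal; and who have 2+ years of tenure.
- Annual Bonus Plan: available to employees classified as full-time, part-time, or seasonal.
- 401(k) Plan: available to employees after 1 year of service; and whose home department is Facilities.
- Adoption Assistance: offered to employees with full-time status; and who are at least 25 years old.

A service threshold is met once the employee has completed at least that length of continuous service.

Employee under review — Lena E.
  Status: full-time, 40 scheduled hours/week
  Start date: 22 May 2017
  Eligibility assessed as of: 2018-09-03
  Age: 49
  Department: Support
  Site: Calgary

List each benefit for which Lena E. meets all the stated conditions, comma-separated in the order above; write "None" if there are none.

Annual Bonus Plan, Adoption Assistance

Service from 22 May 2017 to 2018-09-03: 469 days.
Volunteer Time Off — status full-time ✗ (requires part-time or seasonal) → not eligible.
Annual Bonus Plan — status full-time ✓ → eligible.
401(k) Plan — service 469 days ≥ 1 year (≈365 days) ✓; dept Support ✗ → not eligible.
Adoption Assistance — status full-time ✓; age 49 ≥ 25 ✓ → eligible.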